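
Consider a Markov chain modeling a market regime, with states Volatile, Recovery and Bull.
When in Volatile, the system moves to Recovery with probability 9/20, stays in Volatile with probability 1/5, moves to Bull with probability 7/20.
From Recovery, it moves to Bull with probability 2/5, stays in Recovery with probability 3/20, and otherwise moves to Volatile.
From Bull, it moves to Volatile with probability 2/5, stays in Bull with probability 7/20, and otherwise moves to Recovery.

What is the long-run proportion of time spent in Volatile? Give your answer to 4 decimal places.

Let the stationary distribution be π with π = πP and π_1 + π_2 + π_3 = 1.
π_1 = 0.2·π_1 + 0.45·π_2 + 0.4·π_3
π_2 = 0.45·π_1 + 0.15·π_2 + 0.25·π_3
Solving with the normalization constraint gives π = (0.3454, 0.2901, 0.3645).
So the stationary probability of Volatile is 0.3454.

0.3454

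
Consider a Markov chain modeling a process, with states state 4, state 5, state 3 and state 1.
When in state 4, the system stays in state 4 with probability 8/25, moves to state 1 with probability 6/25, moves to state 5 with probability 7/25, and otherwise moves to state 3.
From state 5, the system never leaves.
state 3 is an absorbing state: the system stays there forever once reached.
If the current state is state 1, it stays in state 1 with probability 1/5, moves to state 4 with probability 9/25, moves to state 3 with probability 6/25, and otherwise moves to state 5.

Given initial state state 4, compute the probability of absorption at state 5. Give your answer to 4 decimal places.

0.5944

Let h(s) be the probability of absorption at state 5 starting from transient state s. Then h(state 5) = 1 and h(state 3) = 0. By first-step analysis:
h(state 4) = 0.32·h(state 4) + 0.28·1 + 0.16·0 + 0.24·h(state 1)
h(state 1) = 0.36·h(state 4) + 0.2·1 + 0.24·0 + 0.2·h(state 1)
Solving: h(state 4) = 0.5944, h(state 1) = 0.5175.
Starting from state 4, the probability is 0.5944.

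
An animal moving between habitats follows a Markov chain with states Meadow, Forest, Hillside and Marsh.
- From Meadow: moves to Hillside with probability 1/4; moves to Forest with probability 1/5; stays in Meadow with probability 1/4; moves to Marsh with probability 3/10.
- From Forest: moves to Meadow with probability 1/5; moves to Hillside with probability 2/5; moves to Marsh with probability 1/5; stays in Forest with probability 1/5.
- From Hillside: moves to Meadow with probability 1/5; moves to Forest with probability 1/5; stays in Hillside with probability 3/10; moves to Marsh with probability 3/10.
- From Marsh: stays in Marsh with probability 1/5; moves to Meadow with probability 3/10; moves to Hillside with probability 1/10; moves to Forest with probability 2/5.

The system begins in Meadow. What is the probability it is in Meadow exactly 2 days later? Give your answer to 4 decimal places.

0.2425

Propagate the distribution vector 2 days from Meadow.
After 0 days: (1.0000, 0.0000, 0.0000, 0.0000)
After 1 day: (0.2500, 0.2000, 0.2500, 0.3000)
After 2 days: (0.2425, 0.2600, 0.2475, 0.2500)
P(in Meadow after 2 days) = 0.2425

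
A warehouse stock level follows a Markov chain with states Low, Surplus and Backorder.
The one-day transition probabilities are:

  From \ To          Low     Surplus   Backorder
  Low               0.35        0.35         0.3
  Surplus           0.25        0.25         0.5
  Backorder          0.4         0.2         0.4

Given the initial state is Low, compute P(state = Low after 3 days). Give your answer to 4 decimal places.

Propagate the distribution vector 3 days from Low.
After 0 days: (1.0000, 0.0000, 0.0000)
After 1 day: (0.3500, 0.3500, 0.3000)
After 2 days: (0.3300, 0.2700, 0.4000)
After 3 days: (0.3430, 0.2630, 0.3940)
P(in Low after 3 days) = 0.3430

0.3430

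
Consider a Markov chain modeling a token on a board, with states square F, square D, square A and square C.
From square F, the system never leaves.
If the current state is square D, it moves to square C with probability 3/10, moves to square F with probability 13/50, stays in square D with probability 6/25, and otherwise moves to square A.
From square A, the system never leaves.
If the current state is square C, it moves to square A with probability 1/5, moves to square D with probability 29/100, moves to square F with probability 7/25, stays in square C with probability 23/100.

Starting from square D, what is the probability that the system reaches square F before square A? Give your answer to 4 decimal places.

0.5705

Let h(s) be the probability of absorption at square F starting from transient state s. Then h(square F) = 1 and h(square A) = 0. By first-step analysis:
h(square D) = 0.26·1 + 0.24·h(square D) + 0.2·0 + 0.3·h(square C)
h(square C) = 0.28·1 + 0.29·h(square D) + 0.2·0 + 0.23·h(square C)
Solving: h(square D) = 0.5705, h(square C) = 0.5785.
Starting from square D, the probability is 0.5705.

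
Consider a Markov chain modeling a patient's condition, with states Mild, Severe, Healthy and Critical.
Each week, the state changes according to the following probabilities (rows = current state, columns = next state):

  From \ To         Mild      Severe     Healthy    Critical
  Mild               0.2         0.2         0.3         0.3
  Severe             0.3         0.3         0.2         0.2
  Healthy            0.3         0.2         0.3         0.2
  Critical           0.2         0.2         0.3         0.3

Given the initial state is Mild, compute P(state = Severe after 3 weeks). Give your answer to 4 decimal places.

Propagate the distribution vector 3 weeks from Mild.
After 0 weeks: (1.0000, 0.0000, 0.0000, 0.0000)
After 1 week: (0.2000, 0.2000, 0.3000, 0.3000)
After 2 weeks: (0.2500, 0.2200, 0.2800, 0.2500)
After 3 weeks: (0.2500, 0.2220, 0.2780, 0.2500)
P(in Severe after 3 weeks) = 0.2220

0.2220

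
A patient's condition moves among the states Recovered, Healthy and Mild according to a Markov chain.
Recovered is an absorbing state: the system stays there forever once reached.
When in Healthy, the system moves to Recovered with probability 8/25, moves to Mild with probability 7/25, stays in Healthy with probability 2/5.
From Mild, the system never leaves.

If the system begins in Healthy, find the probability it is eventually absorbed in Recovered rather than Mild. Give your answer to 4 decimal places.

0.5333

Let h(s) be the probability of absorption at Recovered starting from transient state s. Then h(Recovered) = 1 and h(Mild) = 0. By first-step analysis:
h(Healthy) = 0.32·1 + 0.4·h(Healthy) + 0.28·0
Solving: h(Healthy) = 0.5333.
Starting from Healthy, the probability is 0.5333.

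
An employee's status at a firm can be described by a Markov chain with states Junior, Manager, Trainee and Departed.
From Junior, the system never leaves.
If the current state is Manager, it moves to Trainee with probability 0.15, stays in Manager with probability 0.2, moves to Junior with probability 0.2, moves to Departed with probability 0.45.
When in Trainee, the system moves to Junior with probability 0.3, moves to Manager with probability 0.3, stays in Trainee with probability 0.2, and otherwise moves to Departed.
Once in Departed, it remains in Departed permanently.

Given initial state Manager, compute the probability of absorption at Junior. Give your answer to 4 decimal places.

Let h(s) be the probability of absorption at Junior starting from transient state s. Then h(Junior) = 1 and h(Departed) = 0. By first-step analysis:
h(Manager) = 0.2·1 + 0.2·h(Manager) + 0.15·h(Trainee) + 0.45·0
h(Trainee) = 0.3·1 + 0.3·h(Manager) + 0.2·h(Trainee) + 0.2·0
Solving: h(Manager) = 0.3445, h(Trainee) = 0.5042.
Starting from Manager, the probability is 0.3445.

0.3445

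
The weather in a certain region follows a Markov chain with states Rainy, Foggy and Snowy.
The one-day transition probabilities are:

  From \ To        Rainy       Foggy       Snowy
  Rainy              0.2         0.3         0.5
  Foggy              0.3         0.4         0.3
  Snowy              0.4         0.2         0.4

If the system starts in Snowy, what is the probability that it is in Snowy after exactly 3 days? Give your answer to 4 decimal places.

0.4020

Propagate the distribution vector 3 days from Snowy.
After 0 days: (0.0000, 0.0000, 1.0000)
After 1 day: (0.4000, 0.2000, 0.4000)
After 2 days: (0.3000, 0.2800, 0.4200)
After 3 days: (0.3120, 0.2860, 0.4020)
P(in Snowy after 3 days) = 0.4020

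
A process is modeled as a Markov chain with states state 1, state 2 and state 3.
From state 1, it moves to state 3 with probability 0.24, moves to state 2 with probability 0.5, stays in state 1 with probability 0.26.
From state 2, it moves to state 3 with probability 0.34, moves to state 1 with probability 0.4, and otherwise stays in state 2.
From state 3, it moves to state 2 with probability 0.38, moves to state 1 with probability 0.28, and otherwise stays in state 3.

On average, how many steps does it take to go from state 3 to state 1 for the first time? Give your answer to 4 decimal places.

Let t(s) be the expected number of steps to first reach state 1 from state s, with t(state 1) = 0. Conditioning on the first step:
t(state 2) = 1 + 0.26·t(state 2) + 0.34·t(state 3)
t(state 3) = 1 + 0.38·t(state 2) + 0.34·t(state 3)
Solving: t(state 2) = 2.7840, t(state 3) = 3.1180.
Expected steps from state 3 to state 1: 3.1180.

3.1180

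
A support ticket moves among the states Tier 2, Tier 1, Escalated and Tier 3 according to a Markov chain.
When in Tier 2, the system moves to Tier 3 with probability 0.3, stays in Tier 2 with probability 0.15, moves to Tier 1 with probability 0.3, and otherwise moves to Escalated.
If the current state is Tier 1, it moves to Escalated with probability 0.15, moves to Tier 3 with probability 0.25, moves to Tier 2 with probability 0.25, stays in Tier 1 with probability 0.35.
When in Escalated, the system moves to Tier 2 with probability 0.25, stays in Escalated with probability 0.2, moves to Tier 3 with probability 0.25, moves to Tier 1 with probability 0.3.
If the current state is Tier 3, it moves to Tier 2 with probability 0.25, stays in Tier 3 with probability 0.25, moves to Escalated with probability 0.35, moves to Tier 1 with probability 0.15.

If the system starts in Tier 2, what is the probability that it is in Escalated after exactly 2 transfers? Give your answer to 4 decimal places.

0.2375

Propagate the distribution vector 2 transfers from Tier 2.
After 0 transfers: (1.0000, 0.0000, 0.0000, 0.0000)
After 1 transfer: (0.1500, 0.3000, 0.2500, 0.3000)
After 2 transfers: (0.2350, 0.2700, 0.2375, 0.2575)
P(in Escalated after 2 transfers) = 0.2375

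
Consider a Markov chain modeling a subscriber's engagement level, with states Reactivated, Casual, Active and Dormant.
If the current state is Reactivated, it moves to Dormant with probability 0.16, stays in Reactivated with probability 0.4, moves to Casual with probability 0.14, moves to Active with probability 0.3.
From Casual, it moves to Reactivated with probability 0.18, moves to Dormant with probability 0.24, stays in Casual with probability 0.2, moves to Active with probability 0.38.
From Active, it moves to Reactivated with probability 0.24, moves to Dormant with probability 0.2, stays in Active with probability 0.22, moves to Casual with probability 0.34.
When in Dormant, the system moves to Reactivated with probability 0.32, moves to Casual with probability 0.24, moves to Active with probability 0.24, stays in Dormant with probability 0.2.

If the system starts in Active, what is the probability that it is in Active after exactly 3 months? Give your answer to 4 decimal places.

0.2819

Propagate the distribution vector 3 months from Active.
After 0 months: (0.0000, 0.0000, 1.0000, 0.0000)
After 1 month: (0.2400, 0.3400, 0.2200, 0.2000)
After 2 months: (0.2740, 0.2244, 0.2976, 0.2040)
After 3 months: (0.2867, 0.2334, 0.2819, 0.1980)
P(in Active after 3 months) = 0.2819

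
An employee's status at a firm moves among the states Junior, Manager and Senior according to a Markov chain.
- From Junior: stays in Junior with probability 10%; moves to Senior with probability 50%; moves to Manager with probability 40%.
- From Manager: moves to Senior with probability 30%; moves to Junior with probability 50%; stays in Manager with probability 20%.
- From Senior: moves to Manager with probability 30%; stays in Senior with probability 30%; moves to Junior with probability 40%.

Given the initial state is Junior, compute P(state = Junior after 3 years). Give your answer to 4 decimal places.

Propagate the distribution vector 3 years from Junior.
After 0 years: (1.0000, 0.0000, 0.0000)
After 1 year: (0.1000, 0.4000, 0.5000)
After 2 years: (0.4100, 0.2700, 0.3200)
After 3 years: (0.3040, 0.3140, 0.3820)
P(in Junior after 3 years) = 0.3040

0.3040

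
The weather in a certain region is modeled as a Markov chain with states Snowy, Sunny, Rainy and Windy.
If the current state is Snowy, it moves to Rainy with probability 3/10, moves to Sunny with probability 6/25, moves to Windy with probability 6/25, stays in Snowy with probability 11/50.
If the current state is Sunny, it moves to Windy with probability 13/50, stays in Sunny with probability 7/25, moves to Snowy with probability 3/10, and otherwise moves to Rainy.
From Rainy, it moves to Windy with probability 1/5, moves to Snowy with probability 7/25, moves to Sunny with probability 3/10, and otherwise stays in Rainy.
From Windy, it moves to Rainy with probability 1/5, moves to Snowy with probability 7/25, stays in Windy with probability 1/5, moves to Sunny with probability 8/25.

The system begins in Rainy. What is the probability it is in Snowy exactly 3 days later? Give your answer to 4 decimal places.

0.2695

Propagate the distribution vector 3 days from Rainy.
After 0 days: (0.0000, 0.0000, 1.0000, 0.0000)
After 1 day: (0.2800, 0.3000, 0.2200, 0.2000)
After 2 days: (0.2692, 0.2812, 0.2204, 0.2292)
After 3 days: (0.2695, 0.2828, 0.2201, 0.2276)
P(in Snowy after 3 days) = 0.2695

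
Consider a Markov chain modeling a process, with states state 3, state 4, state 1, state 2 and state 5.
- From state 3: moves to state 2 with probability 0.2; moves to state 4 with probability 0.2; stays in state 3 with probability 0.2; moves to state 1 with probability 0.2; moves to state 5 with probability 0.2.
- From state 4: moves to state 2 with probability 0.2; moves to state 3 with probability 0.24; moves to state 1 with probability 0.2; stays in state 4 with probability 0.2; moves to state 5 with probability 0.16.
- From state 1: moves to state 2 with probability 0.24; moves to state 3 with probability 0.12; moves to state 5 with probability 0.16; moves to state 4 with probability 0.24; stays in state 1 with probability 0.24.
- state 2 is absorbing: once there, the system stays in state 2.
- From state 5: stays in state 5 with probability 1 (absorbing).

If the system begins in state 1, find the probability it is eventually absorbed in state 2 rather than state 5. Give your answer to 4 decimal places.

Let h(s) be the probability of absorption at state 2 starting from transient state s. Then h(state 2) = 1 and h(state 5) = 0. By first-step analysis:
h(state 3) = 0.2·h(state 3) + 0.2·h(state 4) + 0.2·h(state 1) + 0.2·1 + 0.2·0
h(state 4) = 0.24·h(state 3) + 0.2·h(state 4) + 0.2·h(state 1) + 0.2·1 + 0.16·0
h(state 1) = 0.12·h(state 3) + 0.24·h(state 4) + 0.24·h(state 1) + 0.24·1 + 0.16·0
Solving: h(state 3) = 0.5319, h(state 4) = 0.5532, h(state 1) = 0.5745.
Starting from state 1, the probability is 0.5745.

0.5745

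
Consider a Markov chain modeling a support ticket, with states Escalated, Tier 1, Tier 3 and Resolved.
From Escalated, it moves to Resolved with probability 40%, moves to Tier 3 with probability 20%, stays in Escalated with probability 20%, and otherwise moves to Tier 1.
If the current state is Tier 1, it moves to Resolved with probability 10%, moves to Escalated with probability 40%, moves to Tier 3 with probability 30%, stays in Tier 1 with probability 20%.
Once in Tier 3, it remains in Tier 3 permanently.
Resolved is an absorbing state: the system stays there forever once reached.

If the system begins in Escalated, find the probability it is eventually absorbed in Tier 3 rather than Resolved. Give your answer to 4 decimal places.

0.3929

Let h(s) be the probability of absorption at Tier 3 starting from transient state s. Then h(Tier 3) = 1 and h(Resolved) = 0. By first-step analysis:
h(Escalated) = 0.2·h(Escalated) + 0.2·h(Tier 1) + 0.2·1 + 0.4·0
h(Tier 1) = 0.4·h(Escalated) + 0.2·h(Tier 1) + 0.3·1 + 0.1·0
Solving: h(Escalated) = 0.3929, h(Tier 1) = 0.5714.
Starting from Escalated, the probability is 0.3929.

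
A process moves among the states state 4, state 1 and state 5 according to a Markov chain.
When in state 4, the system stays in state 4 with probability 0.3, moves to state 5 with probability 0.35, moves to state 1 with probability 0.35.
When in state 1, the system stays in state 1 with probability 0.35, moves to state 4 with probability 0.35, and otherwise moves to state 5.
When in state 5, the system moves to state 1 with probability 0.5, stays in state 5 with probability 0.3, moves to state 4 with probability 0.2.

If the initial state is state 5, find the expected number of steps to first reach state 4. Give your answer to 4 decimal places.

Let t(s) be the expected number of steps to first reach state 4 from state s, with t(state 4) = 0. Conditioning on the first step:
t(state 1) = 1 + 0.35·t(state 1) + 0.3·t(state 5)
t(state 5) = 1 + 0.5·t(state 1) + 0.3·t(state 5)
Solving: t(state 1) = 3.2787, t(state 5) = 3.7705.
Expected steps from state 5 to state 4: 3.7705.

3.7705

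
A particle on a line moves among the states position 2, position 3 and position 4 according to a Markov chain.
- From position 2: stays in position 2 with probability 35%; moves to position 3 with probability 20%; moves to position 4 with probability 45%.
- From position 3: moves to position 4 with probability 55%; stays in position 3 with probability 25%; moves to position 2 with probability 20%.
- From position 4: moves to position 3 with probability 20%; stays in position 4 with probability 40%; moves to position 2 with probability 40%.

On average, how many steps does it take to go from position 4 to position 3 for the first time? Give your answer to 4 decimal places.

5.0000

Let t(s) be the expected number of steps to first reach position 3 from state s, with t(position 3) = 0. Conditioning on the first step:
t(position 2) = 1 + 0.35·t(position 2) + 0.45·t(position 4)
t(position 4) = 1 + 0.4·t(position 2) + 0.4·t(position 4)
Solving: t(position 2) = 5.0000, t(position 4) = 5.0000.
Expected steps from position 4 to position 3: 5.0000.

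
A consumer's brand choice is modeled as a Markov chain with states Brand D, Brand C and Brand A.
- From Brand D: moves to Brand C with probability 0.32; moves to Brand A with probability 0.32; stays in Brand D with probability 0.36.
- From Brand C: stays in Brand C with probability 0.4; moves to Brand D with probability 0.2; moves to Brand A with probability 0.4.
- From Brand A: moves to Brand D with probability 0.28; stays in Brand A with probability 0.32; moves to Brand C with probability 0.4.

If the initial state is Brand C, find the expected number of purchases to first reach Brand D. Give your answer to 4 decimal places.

Let t(s) be the expected number of purchases to first reach Brand D from state s, with t(Brand D) = 0. Conditioning on the first purchase:
t(Brand C) = 1 + 0.4·t(Brand C) + 0.4·t(Brand A)
t(Brand A) = 1 + 0.4·t(Brand C) + 0.32·t(Brand A)
Solving: t(Brand C) = 4.3548, t(Brand A) = 4.0323.
Expected purchases from Brand C to Brand D: 4.3548.

4.3548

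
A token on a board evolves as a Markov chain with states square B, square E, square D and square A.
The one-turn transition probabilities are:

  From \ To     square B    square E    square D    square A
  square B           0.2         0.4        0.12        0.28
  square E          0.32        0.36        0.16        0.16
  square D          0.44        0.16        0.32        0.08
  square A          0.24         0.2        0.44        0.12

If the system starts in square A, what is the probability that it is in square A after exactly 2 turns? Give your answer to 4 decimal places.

Propagate the distribution vector 2 turns from square A.
After 0 turns: (0.0000, 0.0000, 0.0000, 1.0000)
After 1 turn: (0.2400, 0.2000, 0.4400, 0.1200)
After 2 turns: (0.3344, 0.2624, 0.2544, 0.1488)
P(in square A after 2 turns) = 0.1488

0.1488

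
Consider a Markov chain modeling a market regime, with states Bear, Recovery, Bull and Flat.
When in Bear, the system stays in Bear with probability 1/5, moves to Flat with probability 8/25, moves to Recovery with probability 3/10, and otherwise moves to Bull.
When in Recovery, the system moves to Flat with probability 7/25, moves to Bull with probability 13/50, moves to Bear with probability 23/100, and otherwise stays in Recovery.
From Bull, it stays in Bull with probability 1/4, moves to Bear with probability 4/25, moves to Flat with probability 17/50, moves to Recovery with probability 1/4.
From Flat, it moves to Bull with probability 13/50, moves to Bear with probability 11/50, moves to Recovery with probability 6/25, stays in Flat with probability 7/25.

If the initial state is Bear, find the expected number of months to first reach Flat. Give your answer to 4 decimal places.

3.1895

Let t(s) be the expected number of months to first reach Flat from state s, with t(Flat) = 0. Conditioning on the first month:
t(Bear) = 1 + 0.2·t(Bear) + 0.3·t(Recovery) + 0.18·t(Bull)
t(Recovery) = 1 + 0.23·t(Bear) + 0.23·t(Recovery) + 0.26·t(Bull)
t(Bull) = 1 + 0.16·t(Bear) + 0.25·t(Recovery) + 0.25·t(Bull)
Solving: t(Bear) = 3.1895, t(Recovery) = 3.3032, t(Bull) = 3.1148.
Expected months from Bear to Flat: 3.1895.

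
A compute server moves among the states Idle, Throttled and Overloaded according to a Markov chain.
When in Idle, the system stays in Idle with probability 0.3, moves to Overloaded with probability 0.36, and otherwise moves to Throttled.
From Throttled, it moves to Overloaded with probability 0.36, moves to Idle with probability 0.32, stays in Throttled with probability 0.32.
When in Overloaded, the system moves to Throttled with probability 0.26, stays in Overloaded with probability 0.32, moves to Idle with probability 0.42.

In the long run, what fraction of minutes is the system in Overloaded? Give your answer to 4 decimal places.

0.3462

Let the stationary distribution be π with π = πP and π_1 + π_2 + π_3 = 1.
π_1 = 0.3·π_1 + 0.32·π_2 + 0.42·π_3
π_2 = 0.34·π_1 + 0.32·π_2 + 0.26·π_3
Solving with the normalization constraint gives π = (0.3477, 0.3062, 0.3462).
So the stationary probability of Overloaded is 0.3462.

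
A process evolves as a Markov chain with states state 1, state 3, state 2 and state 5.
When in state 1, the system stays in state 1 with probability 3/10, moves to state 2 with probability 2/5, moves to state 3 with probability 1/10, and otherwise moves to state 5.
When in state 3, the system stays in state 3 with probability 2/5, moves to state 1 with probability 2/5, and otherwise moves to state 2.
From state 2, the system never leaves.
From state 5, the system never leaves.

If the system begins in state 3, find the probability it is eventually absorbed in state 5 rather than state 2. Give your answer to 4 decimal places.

Let h(s) be the probability of absorption at state 5 starting from transient state s. Then h(state 5) = 1 and h(state 2) = 0. By first-step analysis:
h(state 1) = 0.3·h(state 1) + 0.1·h(state 3) + 0.4·0 + 0.2·1
h(state 3) = 0.4·h(state 1) + 0.4·h(state 3) + 0.2·0
Solving: h(state 1) = 0.3158, h(state 3) = 0.2105.
Starting from state 3, the probability is 0.2105.

0.2105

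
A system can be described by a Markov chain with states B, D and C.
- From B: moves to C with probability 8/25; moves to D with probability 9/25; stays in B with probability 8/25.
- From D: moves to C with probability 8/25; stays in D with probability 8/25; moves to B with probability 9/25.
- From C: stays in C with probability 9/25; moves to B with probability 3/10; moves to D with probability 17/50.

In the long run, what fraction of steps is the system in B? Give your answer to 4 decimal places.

Let the stationary distribution be π with π = πP and π_1 + π_2 + π_3 = 1.
π_1 = 0.32·π_1 + 0.36·π_2 + 0.3·π_3
π_2 = 0.36·π_1 + 0.32·π_2 + 0.34·π_3
Solving with the normalization constraint gives π = (0.3269, 0.3397, 0.3333).
So the stationary probability of B is 0.3269.

0.3269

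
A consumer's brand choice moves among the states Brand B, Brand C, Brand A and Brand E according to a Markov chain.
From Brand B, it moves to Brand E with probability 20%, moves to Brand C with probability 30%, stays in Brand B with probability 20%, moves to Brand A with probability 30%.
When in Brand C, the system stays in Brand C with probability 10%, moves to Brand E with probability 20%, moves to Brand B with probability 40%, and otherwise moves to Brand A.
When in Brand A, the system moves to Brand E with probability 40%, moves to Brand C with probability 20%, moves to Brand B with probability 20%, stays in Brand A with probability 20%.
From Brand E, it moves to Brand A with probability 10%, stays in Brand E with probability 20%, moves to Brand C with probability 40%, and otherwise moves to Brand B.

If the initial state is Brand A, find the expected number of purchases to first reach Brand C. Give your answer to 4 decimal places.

Let t(s) be the expected number of purchases to first reach Brand C from state s, with t(Brand C) = 0. Conditioning on the first purchase:
t(Brand B) = 1 + 0.2·t(Brand B) + 0.3·t(Brand A) + 0.2·t(Brand E)
t(Brand A) = 1 + 0.2·t(Brand B) + 0.2·t(Brand A) + 0.4·t(Brand E)
t(Brand E) = 1 + 0.3·t(Brand B) + 0.1·t(Brand A) + 0.2·t(Brand E)
Solving: t(Brand B) = 3.3140, t(Brand A) = 3.5465, t(Brand E) = 2.9360.
Expected purchases from Brand A to Brand C: 3.5465.

3.5465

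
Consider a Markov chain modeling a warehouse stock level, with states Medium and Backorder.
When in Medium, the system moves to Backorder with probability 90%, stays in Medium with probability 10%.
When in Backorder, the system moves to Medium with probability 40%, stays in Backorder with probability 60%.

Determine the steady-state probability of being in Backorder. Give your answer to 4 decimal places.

0.6923

Let the stationary distribution be π with π = πP and π_1 + π_2 = 1.
π_1 = 0.1·π_1 + 0.4·π_2
Solving with the normalization constraint gives π = (0.3077, 0.6923).
So the stationary probability of Backorder is 0.6923.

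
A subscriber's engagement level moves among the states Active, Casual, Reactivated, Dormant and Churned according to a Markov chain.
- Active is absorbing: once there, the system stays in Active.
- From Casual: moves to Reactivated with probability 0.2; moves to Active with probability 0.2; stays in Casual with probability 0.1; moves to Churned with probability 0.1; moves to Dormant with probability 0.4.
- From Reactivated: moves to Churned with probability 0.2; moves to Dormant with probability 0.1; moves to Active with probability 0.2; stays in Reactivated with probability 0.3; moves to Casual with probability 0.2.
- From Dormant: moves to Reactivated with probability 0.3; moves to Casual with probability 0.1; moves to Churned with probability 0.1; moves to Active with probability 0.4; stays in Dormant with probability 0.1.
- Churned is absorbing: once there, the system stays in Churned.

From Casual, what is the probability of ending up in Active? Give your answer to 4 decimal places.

Let h(s) be the probability of absorption at Active starting from transient state s. Then h(Active) = 1 and h(Churned) = 0. By first-step analysis:
h(Casual) = 0.2·1 + 0.1·h(Casual) + 0.2·h(Reactivated) + 0.4·h(Dormant) + 0.1·0
h(Reactivated) = 0.2·1 + 0.2·h(Casual) + 0.3·h(Reactivated) + 0.1·h(Dormant) + 0.2·0
h(Dormant) = 0.4·1 + 0.1·h(Casual) + 0.3·h(Reactivated) + 0.1·h(Dormant) + 0.1·0
Solving: h(Casual) = 0.6667, h(Reactivated) = 0.5778, h(Dormant) = 0.7111.
Starting from Casual, the probability is 0.6667.

0.6667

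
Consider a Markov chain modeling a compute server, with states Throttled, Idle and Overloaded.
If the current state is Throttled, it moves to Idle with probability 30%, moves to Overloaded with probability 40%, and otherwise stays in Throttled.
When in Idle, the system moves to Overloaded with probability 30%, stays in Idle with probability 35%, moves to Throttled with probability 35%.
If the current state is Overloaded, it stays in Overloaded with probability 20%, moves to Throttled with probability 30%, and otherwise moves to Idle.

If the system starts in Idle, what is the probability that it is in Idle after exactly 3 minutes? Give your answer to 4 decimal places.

0.3799

Propagate the distribution vector 3 minutes from Idle.
After 0 minutes: (0.0000, 1.0000, 0.0000)
After 1 minute: (0.3500, 0.3500, 0.3000)
After 2 minutes: (0.3175, 0.3775, 0.3050)
After 3 minutes: (0.3189, 0.3799, 0.3013)
P(in Idle after 3 minutes) = 0.3799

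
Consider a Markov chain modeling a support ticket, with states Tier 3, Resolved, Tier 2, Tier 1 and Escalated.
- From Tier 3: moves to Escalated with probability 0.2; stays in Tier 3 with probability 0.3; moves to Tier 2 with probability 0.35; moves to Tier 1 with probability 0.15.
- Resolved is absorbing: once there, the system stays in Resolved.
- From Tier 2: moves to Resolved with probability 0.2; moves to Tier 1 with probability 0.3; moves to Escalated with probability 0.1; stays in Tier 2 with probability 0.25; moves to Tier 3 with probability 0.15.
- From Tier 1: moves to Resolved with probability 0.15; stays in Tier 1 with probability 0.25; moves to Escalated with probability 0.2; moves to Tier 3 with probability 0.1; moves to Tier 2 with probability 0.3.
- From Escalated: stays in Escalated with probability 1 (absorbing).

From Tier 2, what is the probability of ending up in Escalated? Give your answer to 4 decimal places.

Let h(s) be the probability of absorption at Escalated starting from transient state s. Then h(Escalated) = 1 and h(Resolved) = 0. By first-step analysis:
h(Tier 3) = 0.3·h(Tier 3) + 0.35·h(Tier 2) + 0.15·h(Tier 1) + 0.2·1
h(Tier 2) = 0.15·h(Tier 3) + 0.2·0 + 0.25·h(Tier 2) + 0.3·h(Tier 1) + 0.1·1
h(Tier 1) = 0.1·h(Tier 3) + 0.15·0 + 0.3·h(Tier 2) + 0.25·h(Tier 1) + 0.2·1
Solving: h(Tier 3) = 0.6419, h(Tier 2) = 0.4793, h(Tier 1) = 0.5440.
Starting from Tier 2, the probability is 0.4793.

0.4793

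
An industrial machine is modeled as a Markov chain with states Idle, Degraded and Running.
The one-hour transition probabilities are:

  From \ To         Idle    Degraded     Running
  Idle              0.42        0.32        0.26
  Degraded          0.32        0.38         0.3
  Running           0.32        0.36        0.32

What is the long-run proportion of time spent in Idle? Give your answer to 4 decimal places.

Let the stationary distribution be π with π = πP and π_1 + π_2 + π_3 = 1.
π_1 = 0.42·π_1 + 0.32·π_2 + 0.32·π_3
π_2 = 0.32·π_1 + 0.38·π_2 + 0.36·π_3
Solving with the normalization constraint gives π = (0.3556, 0.3528, 0.2916).
So the stationary probability of Idle is 0.3556.

0.3556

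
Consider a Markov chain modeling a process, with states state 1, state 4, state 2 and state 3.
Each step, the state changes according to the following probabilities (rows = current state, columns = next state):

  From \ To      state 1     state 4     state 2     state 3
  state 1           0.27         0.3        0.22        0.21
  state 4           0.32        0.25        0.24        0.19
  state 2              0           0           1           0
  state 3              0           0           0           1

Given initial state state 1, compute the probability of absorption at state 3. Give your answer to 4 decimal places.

0.4751

Let h(s) be the probability of absorption at state 3 starting from transient state s. Then h(state 3) = 1 and h(state 2) = 0. By first-step analysis:
h(state 1) = 0.27·h(state 1) + 0.3·h(state 4) + 0.22·0 + 0.21·1
h(state 4) = 0.32·h(state 1) + 0.25·h(state 4) + 0.24·0 + 0.19·1
Solving: h(state 1) = 0.4751, h(state 4) = 0.4560.
Starting from state 1, the probability is 0.4751.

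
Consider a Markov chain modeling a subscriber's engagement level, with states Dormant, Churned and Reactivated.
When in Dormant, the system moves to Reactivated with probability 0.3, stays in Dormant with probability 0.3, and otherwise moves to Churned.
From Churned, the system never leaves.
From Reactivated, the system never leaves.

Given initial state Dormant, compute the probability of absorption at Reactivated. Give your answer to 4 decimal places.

Let h(s) be the probability of absorption at Reactivated starting from transient state s. Then h(Reactivated) = 1 and h(Churned) = 0. By first-step analysis:
h(Dormant) = 0.3·h(Dormant) + 0.4·0 + 0.3·1
Solving: h(Dormant) = 0.4286.
Starting from Dormant, the probability is 0.4286.

0.4286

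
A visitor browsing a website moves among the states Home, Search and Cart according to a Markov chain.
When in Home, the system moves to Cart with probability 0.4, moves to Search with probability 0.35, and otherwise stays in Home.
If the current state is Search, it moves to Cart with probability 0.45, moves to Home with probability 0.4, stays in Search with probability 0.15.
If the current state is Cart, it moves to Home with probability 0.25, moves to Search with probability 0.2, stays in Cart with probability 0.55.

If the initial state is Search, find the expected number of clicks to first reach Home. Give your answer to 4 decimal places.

3.0769

Let t(s) be the expected number of clicks to first reach Home from state s, with t(Home) = 0. Conditioning on the first click:
t(Search) = 1 + 0.15·t(Search) + 0.45·t(Cart)
t(Cart) = 1 + 0.2·t(Search) + 0.55·t(Cart)
Solving: t(Search) = 3.0769, t(Cart) = 3.5897.
Expected clicks from Search to Home: 3.0769.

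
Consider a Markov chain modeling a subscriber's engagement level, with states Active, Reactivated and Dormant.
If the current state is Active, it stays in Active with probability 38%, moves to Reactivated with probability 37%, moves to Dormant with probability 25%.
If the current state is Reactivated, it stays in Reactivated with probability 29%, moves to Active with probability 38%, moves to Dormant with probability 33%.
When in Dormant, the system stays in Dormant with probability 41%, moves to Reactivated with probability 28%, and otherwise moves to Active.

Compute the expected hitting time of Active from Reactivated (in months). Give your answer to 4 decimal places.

Let t(s) be the expected number of months to first reach Active from state s, with t(Active) = 0. Conditioning on the first month:
t(Reactivated) = 1 + 0.29·t(Reactivated) + 0.33·t(Dormant)
t(Dormant) = 1 + 0.28·t(Reactivated) + 0.41·t(Dormant)
Solving: t(Reactivated) = 2.8178, t(Dormant) = 3.0322.
Expected months from Reactivated to Active: 2.8178.

2.8178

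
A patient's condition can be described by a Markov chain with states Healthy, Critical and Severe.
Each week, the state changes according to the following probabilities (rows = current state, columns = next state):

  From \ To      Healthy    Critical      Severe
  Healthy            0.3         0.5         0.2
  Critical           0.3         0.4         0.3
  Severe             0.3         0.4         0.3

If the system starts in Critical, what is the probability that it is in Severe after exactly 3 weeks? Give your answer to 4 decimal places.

0.2700

Propagate the distribution vector 3 weeks from Critical.
After 0 weeks: (0.0000, 1.0000, 0.0000)
After 1 week: (0.3000, 0.4000, 0.3000)
After 2 weeks: (0.3000, 0.4300, 0.2700)
After 3 weeks: (0.3000, 0.4300, 0.2700)
P(in Severe after 3 weeks) = 0.2700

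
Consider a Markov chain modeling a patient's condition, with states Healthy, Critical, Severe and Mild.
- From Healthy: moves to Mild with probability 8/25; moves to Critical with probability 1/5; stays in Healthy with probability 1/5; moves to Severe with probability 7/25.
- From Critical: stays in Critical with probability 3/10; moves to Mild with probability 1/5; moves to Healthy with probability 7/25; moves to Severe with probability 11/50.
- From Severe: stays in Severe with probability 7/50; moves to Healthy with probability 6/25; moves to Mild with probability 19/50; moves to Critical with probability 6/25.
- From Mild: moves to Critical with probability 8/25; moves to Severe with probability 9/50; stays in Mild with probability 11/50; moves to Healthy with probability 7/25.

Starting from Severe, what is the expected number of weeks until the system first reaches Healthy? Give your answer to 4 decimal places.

Let t(s) be the expected number of weeks to first reach Healthy from state s, with t(Healthy) = 0. Conditioning on the first week:
t(Critical) = 1 + 0.3·t(Critical) + 0.22·t(Severe) + 0.2·t(Mild)
t(Severe) = 1 + 0.24·t(Critical) + 0.14·t(Severe) + 0.38·t(Mild)
t(Mild) = 1 + 0.32·t(Critical) + 0.18·t(Severe) + 0.22·t(Mild)
Solving: t(Critical) = 3.6737, t(Severe) = 3.8088, t(Mild) = 3.6682.
Expected weeks from Severe to Healthy: 3.8088.

3.8088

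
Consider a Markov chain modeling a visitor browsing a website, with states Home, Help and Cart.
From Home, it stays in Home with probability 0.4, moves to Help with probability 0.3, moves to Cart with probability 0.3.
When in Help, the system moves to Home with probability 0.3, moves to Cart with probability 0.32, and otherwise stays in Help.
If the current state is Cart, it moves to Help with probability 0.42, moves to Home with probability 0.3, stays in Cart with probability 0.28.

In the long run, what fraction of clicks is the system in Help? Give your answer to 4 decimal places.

0.3654

Let the stationary distribution be π with π = πP and π_1 + π_2 + π_3 = 1.
π_1 = 0.4·π_1 + 0.3·π_2 + 0.3·π_3
π_2 = 0.3·π_1 + 0.38·π_2 + 0.42·π_3
Solving with the normalization constraint gives π = (0.3333, 0.3654, 0.3013).
So the stationary probability of Help is 0.3654.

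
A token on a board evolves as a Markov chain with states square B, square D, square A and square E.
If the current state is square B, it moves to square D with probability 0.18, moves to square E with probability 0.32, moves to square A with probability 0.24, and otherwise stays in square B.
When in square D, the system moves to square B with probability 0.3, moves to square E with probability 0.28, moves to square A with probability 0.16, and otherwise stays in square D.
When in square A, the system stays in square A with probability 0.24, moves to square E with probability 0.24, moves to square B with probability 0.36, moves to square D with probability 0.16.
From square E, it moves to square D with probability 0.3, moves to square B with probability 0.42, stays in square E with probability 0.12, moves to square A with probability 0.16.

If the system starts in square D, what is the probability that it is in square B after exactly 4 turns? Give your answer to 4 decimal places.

Propagate the distribution vector 4 turns from square D.
After 0 turns: (0.0000, 1.0000, 0.0000, 0.0000)
After 1 turn: (0.3000, 0.2600, 0.1600, 0.2800)
After 2 turns: (0.3312, 0.2312, 0.1968, 0.2408)
After 3 turns: (0.3275, 0.2235, 0.2022, 0.2468)
After 4 turns: (0.3287, 0.2235, 0.2024, 0.2455)
P(in square B after 4 turns) = 0.3287

0.3287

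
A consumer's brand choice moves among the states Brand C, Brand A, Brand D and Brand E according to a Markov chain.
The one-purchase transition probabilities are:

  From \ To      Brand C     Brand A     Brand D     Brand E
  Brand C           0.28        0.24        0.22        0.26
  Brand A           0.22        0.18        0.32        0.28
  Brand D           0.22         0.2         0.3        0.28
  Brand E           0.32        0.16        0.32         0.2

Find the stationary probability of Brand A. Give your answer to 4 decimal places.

Let the stationary distribution be π with π = πP and π_1 + π_2 + π_3 + π_4 = 1.
π_1 = 0.28·π_1 + 0.22·π_2 + 0.22·π_3 + 0.32·π_4
π_2 = 0.24·π_1 + 0.18·π_2 + 0.2·π_3 + 0.16·π_4
π_3 = 0.22·π_1 + 0.32·π_2 + 0.3·π_3 + 0.32·π_4
Solving with the normalization constraint gives π = (0.2611, 0.1963, 0.2881, 0.2544).
So the stationary probability of Brand A is 0.1963.

0.1963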